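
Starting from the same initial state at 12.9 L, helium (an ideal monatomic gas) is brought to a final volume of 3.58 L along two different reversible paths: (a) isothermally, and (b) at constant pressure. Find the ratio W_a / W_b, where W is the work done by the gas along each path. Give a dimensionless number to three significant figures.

Path (a) isothermal: W = P₁V₁ ln(V₂/V₁) → W_a/(P₁V₁) = -1.282.
Path (b) isobaric: W = P₁(V₂ − V₁) → W_b/(P₁V₁) = -0.7225.
W_a / W_b = -1.282 / -0.7225 = 1.774.

W_a / W_b ≈ 1.77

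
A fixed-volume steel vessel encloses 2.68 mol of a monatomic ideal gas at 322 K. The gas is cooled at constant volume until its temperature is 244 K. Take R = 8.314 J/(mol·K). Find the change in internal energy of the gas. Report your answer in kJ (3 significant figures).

Constant volume ⇒ W = 0, so Q = ΔU = nCᵥΔT with Cᵥ = 3R/2 = 12.47 J/(mol·K).
ΔU = (2.68)(12.47)(244 − 322) = -2607 J.

ΔU ≈ -2.61 kJ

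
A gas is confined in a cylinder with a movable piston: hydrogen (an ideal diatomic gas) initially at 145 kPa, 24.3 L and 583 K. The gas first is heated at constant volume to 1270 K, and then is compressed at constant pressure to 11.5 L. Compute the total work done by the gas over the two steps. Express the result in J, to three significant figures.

W_total ≈ -4040 J

Step 1 (isochoric): W = 0 (constant volume).
After step 1: P = 315.9 kPa (V unchanged).
Step 2 (isobaric): W = PΔV = (315.9 kPa)(11.5 − 24.3 L) = -4043 J.
W_total = 0 − 4043 = -4043 J.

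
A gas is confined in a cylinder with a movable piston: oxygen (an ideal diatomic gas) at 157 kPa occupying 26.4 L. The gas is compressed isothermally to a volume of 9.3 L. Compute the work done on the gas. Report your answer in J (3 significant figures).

W ≈ 4320 J

Isothermal: W = nRT ln(V₂/V₁) = P₁V₁ ln(V₂/V₁).
P₁V₁ = (157 kPa)(26.4 L) = 4145 J.
W = 4145 × ln(9.3/26.4) = 4145 × -1.043
W_by_gas = -4324 J; work on gas = −W_by = 4324 J.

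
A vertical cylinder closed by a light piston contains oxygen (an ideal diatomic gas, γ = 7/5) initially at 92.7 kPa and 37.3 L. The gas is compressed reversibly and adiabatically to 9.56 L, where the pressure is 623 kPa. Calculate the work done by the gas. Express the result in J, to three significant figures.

Adiabatic: W = (P₁V₁ − P₂V₂)/(γ − 1) with γ = 7/5.
P₁V₁ = 3458 J, P₂V₂ = 5956 J.
W = (3458 − 5956) / 0.4 = -6245 J.

W ≈ -6250 J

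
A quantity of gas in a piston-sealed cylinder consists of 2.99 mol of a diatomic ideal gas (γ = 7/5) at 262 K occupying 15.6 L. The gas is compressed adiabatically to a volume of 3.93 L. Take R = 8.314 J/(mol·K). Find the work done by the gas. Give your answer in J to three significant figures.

Adiabatic: TV^(γ−1) = const with γ = 7/5.
T₂ = T₁ (V₁/V₂)^(γ−1) = 262 × (15.6/3.93)^0.4 = 262 × 1.736 = 454.8 K.
W_by = nCᵥ(T₁ − T₂) = (2.99)(20.79)(262 − 454.8) = -11980 J.

W ≈ -12000 J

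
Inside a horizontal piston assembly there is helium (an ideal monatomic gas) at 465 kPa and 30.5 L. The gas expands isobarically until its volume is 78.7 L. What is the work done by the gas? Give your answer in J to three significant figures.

W ≈ 22400 J

Isobaric: W = P ΔV.
W = (465 kPa)(78.7 − 30.5 L) = (465)(48.2) = 22413 J.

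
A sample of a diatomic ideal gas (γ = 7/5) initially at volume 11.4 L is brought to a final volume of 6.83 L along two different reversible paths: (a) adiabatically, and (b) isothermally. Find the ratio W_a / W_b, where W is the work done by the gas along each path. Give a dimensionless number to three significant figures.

W_a / W_b ≈ 1.11

Path (a) adiabatic: W = P₁V₁(1 − (V₁/V₂)^(γ−1))/(γ−1) → W_a/(P₁V₁) = -0.5686.
Path (b) isothermal: W = P₁V₁ ln(V₂/V₁) → W_b/(P₁V₁) = -0.5123.
W_a / W_b = -0.5686 / -0.5123 = 1.11.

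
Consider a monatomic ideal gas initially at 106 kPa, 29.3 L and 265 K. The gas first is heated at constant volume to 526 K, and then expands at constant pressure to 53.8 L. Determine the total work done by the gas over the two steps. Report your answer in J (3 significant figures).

W_total ≈ 5150 J

Step 1 (isochoric): W = 0 (constant volume).
After step 1: P = 210.4 kPa (V unchanged).
Step 2 (isobaric): W = PΔV = (210.4 kPa)(53.8 − 29.3 L) = 5155 J.
W_total = 0 + 5155 = 5155 J.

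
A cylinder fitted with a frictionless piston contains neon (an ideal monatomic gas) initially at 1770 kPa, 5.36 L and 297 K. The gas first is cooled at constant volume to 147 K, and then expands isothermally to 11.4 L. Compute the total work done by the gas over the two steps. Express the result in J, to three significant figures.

Step 1 (isochoric): W = 0 (constant volume).
After step 1: P = 876.1 kPa (V unchanged).
Step 2 (isothermal): W = P₁V₁ ln(V₂/V₁) = (4696) ln(11.4/5.36) = 3544 J.
W_total = 0 + 3544 = 3544 J.

W_total ≈ 3540 J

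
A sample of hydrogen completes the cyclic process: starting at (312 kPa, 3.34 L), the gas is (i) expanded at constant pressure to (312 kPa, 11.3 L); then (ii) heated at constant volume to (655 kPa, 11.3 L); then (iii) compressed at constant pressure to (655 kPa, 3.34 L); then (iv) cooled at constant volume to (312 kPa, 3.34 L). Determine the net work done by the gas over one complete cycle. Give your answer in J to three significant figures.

W_net ≈ -2730 J

Constant-volume legs do no work.
W(i) = (312)(11.3 − 3.34) = 2484 J; W(iii) = (655)(3.34 − 11.3) = -5214 J.
W_net = 2484 − 5214 = -2730 J (the counter-clockwise enclosed area).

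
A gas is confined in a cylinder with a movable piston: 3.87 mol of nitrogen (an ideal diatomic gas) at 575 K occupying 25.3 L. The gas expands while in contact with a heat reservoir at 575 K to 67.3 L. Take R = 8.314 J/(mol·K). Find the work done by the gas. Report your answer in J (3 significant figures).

Isothermal: W = nRT ln(V₂/V₁).
W = (3.87)(8.314)(575) × ln(67.3/25.3)
  = 18501 × 0.9784
W_by_gas = 18100 J.

W ≈ 18100 J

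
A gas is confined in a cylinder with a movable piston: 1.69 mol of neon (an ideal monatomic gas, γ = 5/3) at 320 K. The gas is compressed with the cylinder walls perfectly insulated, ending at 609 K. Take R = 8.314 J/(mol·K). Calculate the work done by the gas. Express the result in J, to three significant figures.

W ≈ -6090 J

Adiabatic ⇒ Q = 0, so W_by = −ΔU = nCᵥ(T₁ − T₂).
Cᵥ = 3R/2 = 12.47 J/(mol·K).
W = (1.69)(12.47)(320 − 609) = -6091 J.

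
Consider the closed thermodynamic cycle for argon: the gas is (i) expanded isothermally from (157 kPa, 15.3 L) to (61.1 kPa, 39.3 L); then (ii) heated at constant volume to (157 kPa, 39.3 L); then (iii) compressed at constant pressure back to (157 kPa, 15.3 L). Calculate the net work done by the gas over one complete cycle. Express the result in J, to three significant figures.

W_net ≈ -1500 J

Leg (i): W = PᵢVᵢ ln(V_f/Vᵢ) = (2402) ln(39.3/15.3) = 2266 J.
Leg (ii): W = 0.
Leg (iii): W = PΔV = (157)(15.3 − 39.3) = -3768 J.
W_net = 2266 − 3768 = -1502 J.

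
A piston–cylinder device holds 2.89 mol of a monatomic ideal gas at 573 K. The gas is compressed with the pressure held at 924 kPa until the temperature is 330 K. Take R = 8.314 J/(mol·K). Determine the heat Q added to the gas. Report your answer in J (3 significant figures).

Q ≈ -14600 J

Isobaric: W = nRΔT = (2.89)(8.314)(-243) = -5839 J.
ΔU = nCᵥΔT with Cᵥ = 3R/2: ΔU = (2.89)(12.47)(-243) = -8758 J.
Q = ΔU + W = -8758 − 5839 = -14597 J.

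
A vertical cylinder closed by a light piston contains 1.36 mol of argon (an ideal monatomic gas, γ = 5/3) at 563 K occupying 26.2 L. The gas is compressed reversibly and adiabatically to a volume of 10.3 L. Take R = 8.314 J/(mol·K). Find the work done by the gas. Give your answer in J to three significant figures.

W ≈ -8240 J

Adiabatic: TV^(γ−1) = const with γ = 5/3.
T₂ = T₁ (V₁/V₂)^(γ−1) = 563 × (26.2/10.3)^0.667 = 563 × 1.863 = 1049 K.
W_by = nCᵥ(T₁ − T₂) = (1.36)(12.47)(563 − 1049) = -8245 J.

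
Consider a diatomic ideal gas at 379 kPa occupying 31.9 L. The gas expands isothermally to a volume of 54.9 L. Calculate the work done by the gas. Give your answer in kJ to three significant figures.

Isothermal: W = nRT ln(V₂/V₁) = P₁V₁ ln(V₂/V₁).
P₁V₁ = (379 kPa)(31.9 L) = 12090 J.
W = 12090 × ln(54.9/31.9) = 12090 × 0.5429
W_by_gas = 6564 J.

W ≈ 6.56 kJ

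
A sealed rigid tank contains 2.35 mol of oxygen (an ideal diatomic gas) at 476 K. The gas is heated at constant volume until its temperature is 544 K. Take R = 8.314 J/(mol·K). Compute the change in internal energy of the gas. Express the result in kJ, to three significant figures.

Constant volume ⇒ W = 0, so Q = ΔU = nCᵥΔT with Cᵥ = 5R/2 = 20.79 J/(mol·K).
ΔU = (2.35)(20.79)(544 − 476) = 3321 J.

ΔU ≈ 3.32 kJ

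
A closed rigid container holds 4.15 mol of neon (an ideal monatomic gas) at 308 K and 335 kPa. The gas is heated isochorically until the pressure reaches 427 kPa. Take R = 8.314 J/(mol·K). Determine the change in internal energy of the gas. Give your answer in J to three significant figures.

ΔU ≈ 4380 J

Constant volume ⇒ W = 0, so Q = ΔU = nCᵥΔT with Cᵥ = 3R/2 = 12.47 J/(mol·K).
At constant V, T₂/T₁ = P₂/P₁ ⇒ ΔT = T₁(P₂/P₁ − 1) = 308·(427/335 − 1) = 84.59 K.
ΔU = (4.15)(12.47)(84.59) = 4378 J.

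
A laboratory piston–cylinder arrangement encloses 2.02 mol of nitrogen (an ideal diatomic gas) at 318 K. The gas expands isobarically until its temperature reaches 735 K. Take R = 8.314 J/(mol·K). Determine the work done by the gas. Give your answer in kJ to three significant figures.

Isobaric: W = P ΔV = nR ΔT.
W = (2.02)(8.314)(735 − 318) = 7003 J.

W ≈ 7.00 kJ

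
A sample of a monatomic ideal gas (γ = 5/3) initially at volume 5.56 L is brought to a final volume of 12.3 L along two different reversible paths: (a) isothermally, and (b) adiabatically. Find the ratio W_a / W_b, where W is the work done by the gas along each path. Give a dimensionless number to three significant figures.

Path (a) isothermal: W = P₁V₁ ln(V₂/V₁) → W_a/(P₁V₁) = 0.794.
Path (b) adiabatic: W = P₁V₁(1 − (V₁/V₂)^(γ−1))/(γ−1) → W_b/(P₁V₁) = 0.6165.
W_a / W_b = 0.794 / 0.6165 = 1.288.

W_a / W_b ≈ 1.29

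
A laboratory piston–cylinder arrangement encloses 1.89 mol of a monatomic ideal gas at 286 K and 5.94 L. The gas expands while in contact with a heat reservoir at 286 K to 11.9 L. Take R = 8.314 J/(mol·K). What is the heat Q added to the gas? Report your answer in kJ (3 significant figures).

Isothermal ⇒ ΔU = 0, so Q = W = nRT ln(V₂/V₁).
Q = (1.89)(8.314)(286) ln(11.9/5.94) = 4494 × 0.6948 = 3123 J.

Q ≈ 3.12 kJ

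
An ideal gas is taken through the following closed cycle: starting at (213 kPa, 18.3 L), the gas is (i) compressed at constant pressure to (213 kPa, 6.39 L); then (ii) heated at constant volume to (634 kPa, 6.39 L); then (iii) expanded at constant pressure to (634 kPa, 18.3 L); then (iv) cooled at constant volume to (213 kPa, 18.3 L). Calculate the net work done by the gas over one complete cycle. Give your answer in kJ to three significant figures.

W_net ≈ 5.01 kJ

Constant-volume legs do no work.
W(i) = (213)(6.39 − 18.3) = -2537 J; W(iii) = (634)(18.3 − 6.39) = 7551 J.
W_net = -2537 + 7551 = 5014 J (the clockwise enclosed area).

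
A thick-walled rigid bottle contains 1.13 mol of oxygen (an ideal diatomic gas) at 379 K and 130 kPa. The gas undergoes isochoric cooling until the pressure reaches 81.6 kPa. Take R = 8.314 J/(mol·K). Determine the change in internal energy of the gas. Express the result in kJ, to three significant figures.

Constant volume ⇒ W = 0, so Q = ΔU = nCᵥΔT with Cᵥ = 5R/2 = 20.79 J/(mol·K).
At constant V, T₂/T₁ = P₂/P₁ ⇒ ΔT = T₁(P₂/P₁ − 1) = 379·(81.6/130 − 1) = -141.1 K.
ΔU = (1.13)(20.79)(-141.1) = -3314 J.

ΔU ≈ -3.31 kJ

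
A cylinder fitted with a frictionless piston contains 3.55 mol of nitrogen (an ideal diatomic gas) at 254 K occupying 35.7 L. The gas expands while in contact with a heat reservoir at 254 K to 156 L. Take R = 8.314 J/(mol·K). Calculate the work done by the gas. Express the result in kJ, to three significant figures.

W ≈ 11.1 kJ

Isothermal: W = nRT ln(V₂/V₁).
W = (3.55)(8.314)(254) × ln(156/35.7)
  = 7497 × 1.475
W_by_gas = 11055 J.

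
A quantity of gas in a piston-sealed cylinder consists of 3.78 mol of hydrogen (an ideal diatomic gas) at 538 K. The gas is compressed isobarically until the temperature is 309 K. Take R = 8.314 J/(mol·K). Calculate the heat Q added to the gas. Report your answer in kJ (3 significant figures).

Isobaric: W = nRΔT = (3.78)(8.314)(-229) = -7197 J.
ΔU = nCᵥΔT with Cᵥ = 5R/2: ΔU = (3.78)(20.79)(-229) = -17992 J.
Q = ΔU + W = -17992 − 7197 = -25189 J.

Q ≈ -25.2 kJ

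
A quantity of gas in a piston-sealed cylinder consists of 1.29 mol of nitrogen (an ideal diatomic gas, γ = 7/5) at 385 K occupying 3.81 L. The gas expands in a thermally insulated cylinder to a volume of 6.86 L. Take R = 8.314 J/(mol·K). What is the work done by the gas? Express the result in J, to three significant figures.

Adiabatic: TV^(γ−1) = const with γ = 7/5.
T₂ = T₁ (V₁/V₂)^(γ−1) = 385 × (3.81/6.86)^0.4 = 385 × 0.7904 = 304.3 K.
W_by = nCᵥ(T₁ − T₂) = (1.29)(20.79)(385 − 304.3) = 2164 J.

W ≈ 2160 J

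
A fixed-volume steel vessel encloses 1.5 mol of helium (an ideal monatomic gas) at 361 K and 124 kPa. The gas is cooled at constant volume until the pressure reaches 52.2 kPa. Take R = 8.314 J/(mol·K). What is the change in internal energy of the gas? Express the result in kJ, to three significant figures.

Constant volume ⇒ W = 0, so Q = ΔU = nCᵥΔT with Cᵥ = 3R/2 = 12.47 J/(mol·K).
At constant V, T₂/T₁ = P₂/P₁ ⇒ ΔT = T₁(P₂/P₁ − 1) = 361·(52.2/124 − 1) = -209 K.
ΔU = (1.5)(12.47)(-209) = -3910 J.

ΔU ≈ -3.91 kJ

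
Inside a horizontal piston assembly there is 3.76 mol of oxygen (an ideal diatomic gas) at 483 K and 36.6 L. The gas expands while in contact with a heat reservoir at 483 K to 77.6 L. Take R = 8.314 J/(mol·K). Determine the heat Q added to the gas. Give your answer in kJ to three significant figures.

Isothermal ⇒ ΔU = 0, so Q = W = nRT ln(V₂/V₁).
Q = (3.76)(8.314)(483) ln(77.6/36.6) = 15099 × 0.7515 = 11347 J.

Q ≈ 11.3 kJ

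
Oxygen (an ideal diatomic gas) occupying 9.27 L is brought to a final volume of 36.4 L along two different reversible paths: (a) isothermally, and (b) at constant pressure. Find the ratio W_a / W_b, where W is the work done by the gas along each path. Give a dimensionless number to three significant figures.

Path (a) isothermal: W = P₁V₁ ln(V₂/V₁) → W_a/(P₁V₁) = 1.368.
Path (b) isobaric: W = P₁(V₂ − V₁) → W_b/(P₁V₁) = 2.927.
W_a / W_b = 1.368 / 2.927 = 0.4674.

W_a / W_b ≈ 0.467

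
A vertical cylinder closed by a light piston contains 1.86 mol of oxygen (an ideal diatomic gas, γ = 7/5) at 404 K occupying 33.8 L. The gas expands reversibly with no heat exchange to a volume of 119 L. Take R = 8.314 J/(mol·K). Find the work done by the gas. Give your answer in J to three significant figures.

W ≈ 6180 J

Adiabatic: TV^(γ−1) = const with γ = 7/5.
T₂ = T₁ (V₁/V₂)^(γ−1) = 404 × (33.8/119)^0.4 = 404 × 0.6044 = 244.2 K.
W_by = nCᵥ(T₁ − T₂) = (1.86)(20.79)(404 − 244.2) = 6178 J.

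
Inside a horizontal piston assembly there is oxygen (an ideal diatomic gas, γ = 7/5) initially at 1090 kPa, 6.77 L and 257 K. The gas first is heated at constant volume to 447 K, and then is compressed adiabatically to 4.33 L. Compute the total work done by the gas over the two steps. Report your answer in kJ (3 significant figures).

W_total ≈ -6.28 kJ

Step 1 (isochoric): W = 0 (constant volume).
After step 1: P = 1896 kPa (V unchanged).
Step 2 (adiabatic): W = (P₁V₁ − P₂V₂)/(γ−1) = (12835 − 15347)/0.4 = -6281 J.
W_total = 0 − 6281 = -6281 J.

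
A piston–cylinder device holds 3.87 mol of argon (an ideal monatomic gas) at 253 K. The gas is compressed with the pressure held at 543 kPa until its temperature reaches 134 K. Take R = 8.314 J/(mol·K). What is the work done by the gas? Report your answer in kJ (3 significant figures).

Isobaric: W = P ΔV = nR ΔT.
W = (3.87)(8.314)(134 − 253) = -3829 J.

W ≈ -3.83 kJ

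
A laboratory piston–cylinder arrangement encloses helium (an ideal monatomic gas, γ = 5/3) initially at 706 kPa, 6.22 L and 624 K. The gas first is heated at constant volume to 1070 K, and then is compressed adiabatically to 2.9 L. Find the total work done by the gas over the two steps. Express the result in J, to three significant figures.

Step 1 (isochoric): W = 0 (constant volume).
After step 1: P = 1211 kPa (V unchanged).
Step 2 (adiabatic): W = (P₁V₁ − P₂V₂)/(γ−1) = (7530 − 12523)/0.667 = -7490 J.
W_total = 0 − 7490 = -7490 J.

W_total ≈ -7490 J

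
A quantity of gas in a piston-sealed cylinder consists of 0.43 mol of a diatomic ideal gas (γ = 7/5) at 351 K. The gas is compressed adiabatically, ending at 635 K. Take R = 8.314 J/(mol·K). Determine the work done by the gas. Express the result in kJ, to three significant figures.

W ≈ -2.54 kJ

Adiabatic ⇒ Q = 0, so W_by = −ΔU = nCᵥ(T₁ − T₂).
Cᵥ = 5R/2 = 20.79 J/(mol·K).
W = (0.43)(20.79)(351 − 635) = -2538 J.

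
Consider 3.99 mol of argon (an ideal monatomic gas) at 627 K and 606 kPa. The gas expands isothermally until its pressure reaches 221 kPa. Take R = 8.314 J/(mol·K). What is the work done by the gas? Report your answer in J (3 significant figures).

Isothermal process: W = nRT ln(V₂/V₁) = nRT ln(P₁/P₂).
W = (3.99)(8.314)(627) × ln(606/221)
  = 20799 × ln(2.742) = 20799 × 1.009
W_by_gas = 20981 J.

W ≈ 21000 J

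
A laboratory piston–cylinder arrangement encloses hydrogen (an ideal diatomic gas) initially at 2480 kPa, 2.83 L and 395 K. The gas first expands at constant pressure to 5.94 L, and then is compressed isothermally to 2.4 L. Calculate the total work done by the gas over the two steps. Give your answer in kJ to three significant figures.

Step 1 (isobaric): W = PΔV = (2480 kPa)(5.94 − 2.83 L) = 7713 J.
After step 1: P = 2480 kPa, V = 5.94 L, T = 829.1 K.
Step 2 (isothermal): W = P₁V₁ ln(V₂/V₁) = (14731) ln(2.4/5.94) = -13350 J.
W_total = 7713 − 13350 = -5637 J.

W_total ≈ -5.64 kJ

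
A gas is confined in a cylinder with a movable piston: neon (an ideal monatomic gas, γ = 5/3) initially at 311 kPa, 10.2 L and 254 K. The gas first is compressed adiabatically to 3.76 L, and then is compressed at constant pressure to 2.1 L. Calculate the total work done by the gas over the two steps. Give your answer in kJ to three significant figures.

W_total ≈ -7.22 kJ

Step 1 (adiabatic): W = (P₁V₁ − P₂V₂)/(γ−1) = (3172 − 6170)/0.667 = -4497 J.
After step 1: P = 1641 kPa, V = 3.76 L, T = 494.1 K.
Step 2 (isobaric): W = PΔV = (1641 kPa)(2.1 − 3.76 L) = -2724 J.
W_total = -4497 − 2724 = -7221 J.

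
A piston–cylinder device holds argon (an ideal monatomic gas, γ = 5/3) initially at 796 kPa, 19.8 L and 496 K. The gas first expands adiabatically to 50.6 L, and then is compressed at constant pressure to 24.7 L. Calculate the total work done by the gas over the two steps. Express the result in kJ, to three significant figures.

Step 1 (adiabatic): W = (P₁V₁ − P₂V₂)/(γ−1) = (15761 − 8432)/0.667 = 10993 J.
After step 1: P = 166.6 kPa, V = 50.6 L, T = 265.4 K.
Step 2 (isobaric): W = PΔV = (166.6 kPa)(24.7 − 50.6 L) = -4316 J.
W_total = 10993 − 4316 = 6678 J.

W_total ≈ 6.68 kJ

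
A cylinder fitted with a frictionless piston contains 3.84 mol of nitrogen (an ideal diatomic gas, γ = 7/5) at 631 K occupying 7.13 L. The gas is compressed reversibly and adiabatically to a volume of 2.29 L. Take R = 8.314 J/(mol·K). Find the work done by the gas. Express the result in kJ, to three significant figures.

W ≈ -29.0 kJ

Adiabatic: TV^(γ−1) = const with γ = 7/5.
T₂ = T₁ (V₁/V₂)^(γ−1) = 631 × (7.13/2.29)^0.4 = 631 × 1.575 = 993.9 K.
W_by = nCᵥ(T₁ − T₂) = (3.84)(20.79)(631 − 993.9) = -28963 J.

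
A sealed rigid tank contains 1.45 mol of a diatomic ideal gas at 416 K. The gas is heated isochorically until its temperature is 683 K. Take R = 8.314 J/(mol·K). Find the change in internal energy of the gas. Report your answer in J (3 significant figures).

Constant volume ⇒ W = 0, so Q = ΔU = nCᵥΔT with Cᵥ = 5R/2 = 20.79 J/(mol·K).
ΔU = (1.45)(20.79)(683 − 416) = 8047 J.

ΔU ≈ 8050 J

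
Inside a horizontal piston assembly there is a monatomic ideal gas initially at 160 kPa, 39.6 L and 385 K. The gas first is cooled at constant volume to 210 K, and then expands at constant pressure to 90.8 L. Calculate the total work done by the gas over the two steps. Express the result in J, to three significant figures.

W_total ≈ 4470 J

Step 1 (isochoric): W = 0 (constant volume).
After step 1: P = 87.27 kPa (V unchanged).
Step 2 (isobaric): W = PΔV = (87.27 kPa)(90.8 − 39.6 L) = 4468 J.
W_total = 0 + 4468 = 4468 J.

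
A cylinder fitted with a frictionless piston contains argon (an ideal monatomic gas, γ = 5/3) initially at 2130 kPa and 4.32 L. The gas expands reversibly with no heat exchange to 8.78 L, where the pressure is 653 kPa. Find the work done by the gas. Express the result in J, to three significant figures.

W ≈ 5200 J

Adiabatic: W = (P₁V₁ − P₂V₂)/(γ − 1) with γ = 5/3.
P₁V₁ = 9202 J, P₂V₂ = 5733 J.
W = (9202 − 5733) / 0.6667 = 5202 J.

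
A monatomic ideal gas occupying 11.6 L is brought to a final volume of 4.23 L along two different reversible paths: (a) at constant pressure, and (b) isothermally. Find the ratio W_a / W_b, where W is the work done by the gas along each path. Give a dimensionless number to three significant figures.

W_a / W_b ≈ 0.630

Path (a) isobaric: W = P₁(V₂ − V₁) → W_a/(P₁V₁) = -0.6353.
Path (b) isothermal: W = P₁V₁ ln(V₂/V₁) → W_b/(P₁V₁) = -1.009.
W_a / W_b = -0.6353 / -1.009 = 0.6298.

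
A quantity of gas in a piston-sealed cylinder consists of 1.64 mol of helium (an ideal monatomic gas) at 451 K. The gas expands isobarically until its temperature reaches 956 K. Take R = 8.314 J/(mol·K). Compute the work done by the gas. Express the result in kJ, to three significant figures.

W ≈ 6.89 kJ

Isobaric: W = P ΔV = nR ΔT.
W = (1.64)(8.314)(956 − 451) = 6886 J.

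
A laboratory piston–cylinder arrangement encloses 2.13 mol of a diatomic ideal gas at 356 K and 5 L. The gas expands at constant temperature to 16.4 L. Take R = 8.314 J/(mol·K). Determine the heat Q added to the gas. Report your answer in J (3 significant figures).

Q ≈ 7490 J

Isothermal ⇒ ΔU = 0, so Q = W = nRT ln(V₂/V₁).
Q = (2.13)(8.314)(356) ln(16.4/5) = 6304 × 1.188 = 7489 J.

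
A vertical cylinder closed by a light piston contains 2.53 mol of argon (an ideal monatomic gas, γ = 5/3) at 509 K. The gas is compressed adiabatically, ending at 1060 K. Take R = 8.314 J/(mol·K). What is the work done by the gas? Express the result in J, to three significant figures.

Adiabatic ⇒ Q = 0, so W_by = −ΔU = nCᵥ(T₁ − T₂).
Cᵥ = 3R/2 = 12.47 J/(mol·K).
W = (2.53)(12.47)(509 − 1060) = -17385 J.

W ≈ -17400 J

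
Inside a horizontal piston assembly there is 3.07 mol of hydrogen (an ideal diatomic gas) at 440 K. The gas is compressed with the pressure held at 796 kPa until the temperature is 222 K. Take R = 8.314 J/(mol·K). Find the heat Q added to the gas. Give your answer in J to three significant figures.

Q ≈ -19500 J

Isobaric: W = nRΔT = (3.07)(8.314)(-218) = -5564 J.
ΔU = nCᵥΔT with Cᵥ = 5R/2: ΔU = (3.07)(20.79)(-218) = -13911 J.
Q = ΔU + W = -13911 − 5564 = -19475 J.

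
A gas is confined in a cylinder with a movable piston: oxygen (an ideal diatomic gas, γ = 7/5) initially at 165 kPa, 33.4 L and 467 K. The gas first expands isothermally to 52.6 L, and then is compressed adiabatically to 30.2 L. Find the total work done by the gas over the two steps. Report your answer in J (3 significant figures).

Step 1 (isothermal): W = P₁V₁ ln(V₂/V₁) = (5511) ln(52.6/33.4) = 2503 J.
After step 1: P = 104.8 kPa, V = 52.6 L, T = 467 K.
Step 2 (adiabatic): W = (P₁V₁ − P₂V₂)/(γ−1) = (5511 − 6881)/0.4 = -3424 J.
W_total = 2503 − 3424 = -920.9 J.

W_total ≈ -921 J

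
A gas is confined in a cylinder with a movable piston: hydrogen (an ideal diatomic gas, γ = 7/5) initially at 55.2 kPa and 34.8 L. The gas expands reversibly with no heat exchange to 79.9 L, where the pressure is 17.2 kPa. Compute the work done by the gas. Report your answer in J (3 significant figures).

W ≈ 1370 J

Adiabatic: W = (P₁V₁ − P₂V₂)/(γ − 1) with γ = 7/5.
P₁V₁ = 1921 J, P₂V₂ = 1374 J.
W = (1921 − 1374) / 0.4 = 1367 J.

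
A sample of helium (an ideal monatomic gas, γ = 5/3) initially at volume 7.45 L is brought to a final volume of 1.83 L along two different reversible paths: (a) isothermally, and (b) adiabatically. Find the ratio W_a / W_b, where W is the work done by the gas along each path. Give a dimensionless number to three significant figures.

W_a / W_b ≈ 0.604

Path (a) isothermal: W = P₁V₁ ln(V₂/V₁) → W_a/(P₁V₁) = -1.404.
Path (b) adiabatic: W = P₁V₁(1 − (V₁/V₂)^(γ−1))/(γ−1) → W_b/(P₁V₁) = -2.324.
W_a / W_b = -1.404 / -2.324 = 0.604.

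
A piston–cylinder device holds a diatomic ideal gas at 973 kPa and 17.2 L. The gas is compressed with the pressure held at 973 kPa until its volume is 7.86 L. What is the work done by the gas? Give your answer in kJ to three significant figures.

W ≈ -9.09 kJ

Isobaric: W = P ΔV.
W = (973 kPa)(7.86 − 17.2 L) = (973)(-9.34) = -9088 J.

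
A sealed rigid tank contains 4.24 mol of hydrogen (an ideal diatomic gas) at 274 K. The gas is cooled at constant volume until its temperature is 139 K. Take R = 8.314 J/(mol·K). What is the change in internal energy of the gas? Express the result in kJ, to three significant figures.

Constant volume ⇒ W = 0, so Q = ΔU = nCᵥΔT with Cᵥ = 5R/2 = 20.79 J/(mol·K).
ΔU = (4.24)(20.79)(139 − 274) = -11897 J.

ΔU ≈ -11.9 kJ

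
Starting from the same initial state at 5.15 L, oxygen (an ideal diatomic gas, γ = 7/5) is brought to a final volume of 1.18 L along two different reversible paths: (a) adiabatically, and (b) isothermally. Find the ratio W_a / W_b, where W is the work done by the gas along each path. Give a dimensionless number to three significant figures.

W_a / W_b ≈ 1.36

Path (a) adiabatic: W = P₁V₁(1 − (V₁/V₂)^(γ−1))/(γ−1) → W_a/(P₁V₁) = -2.007.
Path (b) isothermal: W = P₁V₁ ln(V₂/V₁) → W_b/(P₁V₁) = -1.473.
W_a / W_b = -2.007 / -1.473 = 1.362.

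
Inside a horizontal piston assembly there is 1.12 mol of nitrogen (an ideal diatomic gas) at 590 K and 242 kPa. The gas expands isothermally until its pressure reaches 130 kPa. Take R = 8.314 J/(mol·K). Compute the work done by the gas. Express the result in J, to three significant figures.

Isothermal process: W = nRT ln(V₂/V₁) = nRT ln(P₁/P₂).
W = (1.12)(8.314)(590) × ln(242/130)
  = 5494 × ln(1.862) = 5494 × 0.6214
W_by_gas = 3414 J.

W ≈ 3410 J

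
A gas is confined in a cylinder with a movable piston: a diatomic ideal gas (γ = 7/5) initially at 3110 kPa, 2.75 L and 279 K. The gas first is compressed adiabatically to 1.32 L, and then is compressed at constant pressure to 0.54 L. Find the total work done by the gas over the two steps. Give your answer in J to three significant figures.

Step 1 (adiabatic): W = (P₁V₁ − P₂V₂)/(γ−1) = (8552 − 11471)/0.4 = -7296 J.
After step 1: P = 8690 kPa, V = 1.32 L, T = 374.2 K.
Step 2 (isobaric): W = PΔV = (8690 kPa)(0.54 − 1.32 L) = -6778 J.
W_total = -7296 − 6778 = -14074 J.

W_total ≈ -14100 J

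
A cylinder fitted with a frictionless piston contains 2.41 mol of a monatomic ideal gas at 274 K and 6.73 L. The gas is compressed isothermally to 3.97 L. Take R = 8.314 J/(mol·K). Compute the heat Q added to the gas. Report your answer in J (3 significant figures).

Q ≈ -2900 J

Isothermal ⇒ ΔU = 0, so Q = W = nRT ln(V₂/V₁).
Q = (2.41)(8.314)(274) ln(3.97/6.73) = 5490 × -0.5278 = -2898 J.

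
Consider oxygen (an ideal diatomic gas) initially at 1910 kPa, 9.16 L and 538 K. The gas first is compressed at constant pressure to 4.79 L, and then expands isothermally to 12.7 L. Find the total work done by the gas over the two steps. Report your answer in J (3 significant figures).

Step 1 (isobaric): W = PΔV = (1910 kPa)(4.79 − 9.16 L) = -8347 J.
After step 1: P = 1910 kPa, V = 4.79 L, T = 281.3 K.
Step 2 (isothermal): W = P₁V₁ ln(V₂/V₁) = (9149) ln(12.7/4.79) = 8921 J.
W_total = -8347 + 8921 = 574.1 J.

W_total ≈ 574 J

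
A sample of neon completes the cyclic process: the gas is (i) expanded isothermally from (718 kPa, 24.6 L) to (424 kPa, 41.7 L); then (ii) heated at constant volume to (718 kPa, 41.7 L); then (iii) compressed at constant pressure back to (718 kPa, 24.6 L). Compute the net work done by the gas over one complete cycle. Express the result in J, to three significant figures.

W_net ≈ -2960 J

Leg (i): W = PᵢVᵢ ln(V_f/Vᵢ) = (17663) ln(41.7/24.6) = 9322 J.
Leg (ii): W = 0.
Leg (iii): W = PΔV = (718)(24.6 − 41.7) = -12278 J.
W_net = 9322 − 12278 = -2956 J.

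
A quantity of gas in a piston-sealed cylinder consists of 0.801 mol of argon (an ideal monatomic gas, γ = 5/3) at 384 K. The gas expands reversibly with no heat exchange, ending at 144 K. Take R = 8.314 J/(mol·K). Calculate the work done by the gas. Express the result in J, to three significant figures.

W ≈ 2400 J

Adiabatic ⇒ Q = 0, so W_by = −ΔU = nCᵥ(T₁ − T₂).
Cᵥ = 3R/2 = 12.47 J/(mol·K).
W = (0.801)(12.47)(384 − 144) = 2397 J.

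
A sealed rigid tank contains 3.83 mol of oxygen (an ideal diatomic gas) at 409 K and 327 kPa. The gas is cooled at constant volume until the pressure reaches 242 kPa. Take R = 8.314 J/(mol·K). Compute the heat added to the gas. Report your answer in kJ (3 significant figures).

Q ≈ -8.46 kJ

Constant volume ⇒ W = 0, so Q = ΔU = nCᵥΔT with Cᵥ = 5R/2 = 20.79 J/(mol·K).
At constant V, T₂/T₁ = P₂/P₁ ⇒ ΔT = T₁(P₂/P₁ − 1) = 409·(242/327 − 1) = -106.3 K.
ΔU = (3.83)(20.79)(-106.3) = -8463 J.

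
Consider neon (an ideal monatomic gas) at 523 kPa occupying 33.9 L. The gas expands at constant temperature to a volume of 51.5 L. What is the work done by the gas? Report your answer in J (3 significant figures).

W ≈ 7410 J

Isothermal: W = nRT ln(V₂/V₁) = P₁V₁ ln(V₂/V₁).
P₁V₁ = (523 kPa)(33.9 L) = 17730 J.
W = 17730 × ln(51.5/33.9) = 17730 × 0.4182
W_by_gas = 7414 J.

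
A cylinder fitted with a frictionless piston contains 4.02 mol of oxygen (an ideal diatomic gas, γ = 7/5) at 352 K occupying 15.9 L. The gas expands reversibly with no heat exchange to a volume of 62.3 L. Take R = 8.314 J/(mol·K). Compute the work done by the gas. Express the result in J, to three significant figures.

W ≈ 12400 J

Adiabatic: TV^(γ−1) = const with γ = 7/5.
T₂ = T₁ (V₁/V₂)^(γ−1) = 352 × (15.9/62.3)^0.4 = 352 × 0.5791 = 203.8 K.
W_by = nCᵥ(T₁ − T₂) = (4.02)(20.79)(352 − 203.8) = 12379 J.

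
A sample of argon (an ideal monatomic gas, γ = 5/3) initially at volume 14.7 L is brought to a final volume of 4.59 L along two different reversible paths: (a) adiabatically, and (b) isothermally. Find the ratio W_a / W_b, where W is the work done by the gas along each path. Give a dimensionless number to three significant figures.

Path (a) adiabatic: W = P₁V₁(1 − (V₁/V₂)^(γ−1))/(γ−1) → W_a/(P₁V₁) = -1.759.
Path (b) isothermal: W = P₁V₁ ln(V₂/V₁) → W_b/(P₁V₁) = -1.164.
W_a / W_b = -1.759 / -1.164 = 1.511.

W_a / W_b ≈ 1.51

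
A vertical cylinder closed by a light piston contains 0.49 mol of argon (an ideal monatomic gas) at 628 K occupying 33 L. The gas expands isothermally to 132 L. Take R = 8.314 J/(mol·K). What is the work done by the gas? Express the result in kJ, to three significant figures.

W ≈ 3.55 kJ

Isothermal: W = nRT ln(V₂/V₁).
W = (0.49)(8.314)(628) × ln(132/33)
  = 2558 × 1.386
W_by_gas = 3547 J.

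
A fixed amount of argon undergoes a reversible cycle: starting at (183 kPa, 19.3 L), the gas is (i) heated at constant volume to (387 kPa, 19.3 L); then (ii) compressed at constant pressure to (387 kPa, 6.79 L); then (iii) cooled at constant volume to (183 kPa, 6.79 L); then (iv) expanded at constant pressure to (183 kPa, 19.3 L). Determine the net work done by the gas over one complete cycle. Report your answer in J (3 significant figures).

Constant-volume legs do no work.
W(ii) = (387)(6.79 − 19.3) = -4841 J; W(iv) = (183)(19.3 − 6.79) = 2289 J.
W_net = -4841 + 2289 = -2552 J (the counter-clockwise enclosed area).

W_net ≈ -2550 J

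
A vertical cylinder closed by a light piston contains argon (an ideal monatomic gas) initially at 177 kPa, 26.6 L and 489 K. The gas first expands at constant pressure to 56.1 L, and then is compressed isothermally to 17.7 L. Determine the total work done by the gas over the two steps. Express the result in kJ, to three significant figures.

Step 1 (isobaric): W = PΔV = (177 kPa)(56.1 − 26.6 L) = 5222 J.
After step 1: P = 177 kPa, V = 56.1 L, T = 1031 K.
Step 2 (isothermal): W = P₁V₁ ln(V₂/V₁) = (9930) ln(17.7/56.1) = -11455 J.
W_total = 5222 − 11455 = -6233 J.

W_total ≈ -6.23 kJ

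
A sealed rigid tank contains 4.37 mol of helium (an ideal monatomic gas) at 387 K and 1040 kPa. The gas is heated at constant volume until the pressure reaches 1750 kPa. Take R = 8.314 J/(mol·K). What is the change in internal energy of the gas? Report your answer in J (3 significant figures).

ΔU ≈ 14400 J

Constant volume ⇒ W = 0, so Q = ΔU = nCᵥΔT with Cᵥ = 3R/2 = 12.47 J/(mol·K).
At constant V, T₂/T₁ = P₂/P₁ ⇒ ΔT = T₁(P₂/P₁ − 1) = 387·(1750/1040 − 1) = 264.2 K.
ΔU = (4.37)(12.47)(264.2) = 14399 J.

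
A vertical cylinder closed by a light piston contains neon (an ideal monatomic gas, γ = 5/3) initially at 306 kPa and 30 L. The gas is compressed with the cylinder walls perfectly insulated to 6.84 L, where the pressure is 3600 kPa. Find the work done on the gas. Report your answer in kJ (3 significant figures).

W ≈ 23.2 kJ

Adiabatic: W = (P₁V₁ − P₂V₂)/(γ − 1) with γ = 5/3.
P₁V₁ = 9180 J, P₂V₂ = 24624 J.
W = (9180 − 24624) / 0.6667 = -23166 J.
Work on gas = −W_by = 23166 J.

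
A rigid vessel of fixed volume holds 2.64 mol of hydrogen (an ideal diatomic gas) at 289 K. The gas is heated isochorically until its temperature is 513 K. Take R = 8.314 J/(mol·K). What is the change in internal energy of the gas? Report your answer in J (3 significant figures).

Constant volume ⇒ W = 0, so Q = ΔU = nCᵥΔT with Cᵥ = 5R/2 = 20.79 J/(mol·K).
ΔU = (2.64)(20.79)(513 − 289) = 12291 J.

ΔU ≈ 12300 J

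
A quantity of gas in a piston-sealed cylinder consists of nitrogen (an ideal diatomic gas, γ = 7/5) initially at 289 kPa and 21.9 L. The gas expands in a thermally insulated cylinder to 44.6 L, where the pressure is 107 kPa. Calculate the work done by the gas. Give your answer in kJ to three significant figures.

Adiabatic: W = (P₁V₁ − P₂V₂)/(γ − 1) with γ = 7/5.
P₁V₁ = 6329 J, P₂V₂ = 4772 J.
W = (6329 − 4772) / 0.4 = 3892 J.

W ≈ 3.89 kJ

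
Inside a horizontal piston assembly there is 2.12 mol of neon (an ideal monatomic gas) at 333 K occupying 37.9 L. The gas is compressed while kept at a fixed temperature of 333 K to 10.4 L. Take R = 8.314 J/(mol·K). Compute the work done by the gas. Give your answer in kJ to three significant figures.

Isothermal: W = nRT ln(V₂/V₁).
W = (2.12)(8.314)(333) × ln(10.4/37.9)
  = 5869 × -1.293
W_by_gas = -7590 J.

W ≈ -7.59 kJ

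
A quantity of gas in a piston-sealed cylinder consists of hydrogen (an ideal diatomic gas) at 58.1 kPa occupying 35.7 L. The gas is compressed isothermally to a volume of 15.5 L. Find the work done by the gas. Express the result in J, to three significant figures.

Isothermal: W = nRT ln(V₂/V₁) = P₁V₁ ln(V₂/V₁).
P₁V₁ = (58.1 kPa)(35.7 L) = 2074 J.
W = 2074 × ln(15.5/35.7) = 2074 × -0.8343
W_by_gas = -1731 J.

W ≈ -1730 J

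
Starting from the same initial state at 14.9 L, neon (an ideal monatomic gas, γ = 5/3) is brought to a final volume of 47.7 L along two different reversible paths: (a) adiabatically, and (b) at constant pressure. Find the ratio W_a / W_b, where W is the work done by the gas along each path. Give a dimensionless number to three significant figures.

Path (a) adiabatic: W = P₁V₁(1 − (V₁/V₂)^(γ−1))/(γ−1) → W_a/(P₁V₁) = 0.8094.
Path (b) isobaric: W = P₁(V₂ − V₁) → W_b/(P₁V₁) = 2.201.
W_a / W_b = 0.8094 / 2.201 = 0.3677.

W_a / W_b ≈ 0.368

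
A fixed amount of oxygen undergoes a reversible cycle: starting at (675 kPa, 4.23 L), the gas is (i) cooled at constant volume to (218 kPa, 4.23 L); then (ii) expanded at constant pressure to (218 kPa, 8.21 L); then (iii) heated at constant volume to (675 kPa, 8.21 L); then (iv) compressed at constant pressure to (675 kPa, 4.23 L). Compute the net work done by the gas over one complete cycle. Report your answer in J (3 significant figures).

Constant-volume legs do no work.
W(ii) = (218)(8.21 − 4.23) = 867.6 J; W(iv) = (675)(4.23 − 8.21) = -2687 J.
W_net = 867.6 − 2687 = -1819 J (the counter-clockwise enclosed area).

W_net ≈ -1820 J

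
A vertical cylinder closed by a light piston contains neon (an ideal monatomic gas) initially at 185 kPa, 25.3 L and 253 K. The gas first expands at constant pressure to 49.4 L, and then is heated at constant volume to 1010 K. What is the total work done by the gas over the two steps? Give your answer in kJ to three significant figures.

Step 1 (isobaric): W = PΔV = (185 kPa)(49.4 − 25.3 L) = 4458 J.
Step 2 (isochoric): W = 0 (constant volume).
W_total = 4458 + 0 = 4458 J.

W_total ≈ 4.46 kJ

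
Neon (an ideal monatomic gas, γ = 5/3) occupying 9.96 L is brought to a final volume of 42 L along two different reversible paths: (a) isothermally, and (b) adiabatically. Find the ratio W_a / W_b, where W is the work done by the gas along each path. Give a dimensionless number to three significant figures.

W_a / W_b ≈ 1.56

Path (a) isothermal: W = P₁V₁ ln(V₂/V₁) → W_a/(P₁V₁) = 1.439.
Path (b) adiabatic: W = P₁V₁(1 − (V₁/V₂)^(γ−1))/(γ−1) → W_b/(P₁V₁) = 0.9253.
W_a / W_b = 1.439 / 0.9253 = 1.555.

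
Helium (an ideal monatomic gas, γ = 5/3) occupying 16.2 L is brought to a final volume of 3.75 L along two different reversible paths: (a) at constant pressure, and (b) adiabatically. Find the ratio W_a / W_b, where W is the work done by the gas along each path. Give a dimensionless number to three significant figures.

W_a / W_b ≈ 0.310

Path (a) isobaric: W = P₁(V₂ − V₁) → W_a/(P₁V₁) = -0.7685.
Path (b) adiabatic: W = P₁V₁(1 − (V₁/V₂)^(γ−1))/(γ−1) → W_b/(P₁V₁) = -2.479.
W_a / W_b = -0.7685 / -2.479 = 0.31.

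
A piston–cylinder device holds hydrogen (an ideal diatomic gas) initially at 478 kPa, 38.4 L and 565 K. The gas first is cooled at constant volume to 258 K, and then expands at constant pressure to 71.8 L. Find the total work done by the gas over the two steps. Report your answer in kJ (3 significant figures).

W_total ≈ 7.29 kJ

Step 1 (isochoric): W = 0 (constant volume).
After step 1: P = 218.3 kPa (V unchanged).
Step 2 (isobaric): W = PΔV = (218.3 kPa)(71.8 − 38.4 L) = 7290 J.
W_total = 0 + 7290 = 7290 J.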